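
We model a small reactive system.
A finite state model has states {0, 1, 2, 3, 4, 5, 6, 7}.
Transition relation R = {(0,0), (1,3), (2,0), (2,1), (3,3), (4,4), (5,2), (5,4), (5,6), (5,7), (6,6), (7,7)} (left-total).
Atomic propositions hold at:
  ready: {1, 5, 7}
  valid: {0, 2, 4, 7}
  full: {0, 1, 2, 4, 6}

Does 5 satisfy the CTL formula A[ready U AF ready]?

Yes

AF ready: least fixpoint, start Z0 = {1, 5, 7}, add states with every successor in Z. Already a fixed point.
Sat(AF ready) = {1, 5, 7}
A[ready U AF ready]: least fixpoint, start Z0 = Sat(AF ready) = {1, 5, 7}, add states in Sat(ready) with every successor in Z. Already a fixed point.
Sat(A[ready U AF ready]) = {1, 5, 7}
5 ∈ Sat(A[ready U AF ready]) = {1, 5, 7}, so the formula holds at 5.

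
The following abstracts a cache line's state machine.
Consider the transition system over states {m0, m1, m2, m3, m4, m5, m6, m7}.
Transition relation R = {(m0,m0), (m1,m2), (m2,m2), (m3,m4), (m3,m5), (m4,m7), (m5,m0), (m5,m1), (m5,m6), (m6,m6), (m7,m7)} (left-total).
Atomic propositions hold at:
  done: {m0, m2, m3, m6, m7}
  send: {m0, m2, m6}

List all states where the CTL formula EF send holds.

{m0, m1, m2, m3, m5, m6}

EF send: least fixpoint, start Z0 = {m0, m2, m6}, add states with some successor in Z. Z1 = {m0, m1, m2, m5, m6}; Z2 = {m0, m1, m2, m3, m5, m6}; fixed.
Sat(EF send) = {m0, m1, m2, m3, m5, m6}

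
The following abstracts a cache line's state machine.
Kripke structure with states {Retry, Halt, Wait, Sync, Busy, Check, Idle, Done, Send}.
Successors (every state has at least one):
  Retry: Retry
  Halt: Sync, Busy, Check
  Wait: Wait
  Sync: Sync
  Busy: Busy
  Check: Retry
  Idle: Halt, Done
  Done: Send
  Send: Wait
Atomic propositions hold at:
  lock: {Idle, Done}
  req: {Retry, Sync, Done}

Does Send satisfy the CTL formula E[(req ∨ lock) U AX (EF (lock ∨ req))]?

No

Sat(req ∨ lock) = {Retry, Sync, Idle, Done}
Sat(lock ∨ req) = {Retry, Sync, Idle, Done}
EF (lock ∨ req): least fixpoint, start Z0 = {Retry, Sync, Idle, Done}, add states with some successor in Z. Z1 = {Retry, Halt, Sync, Check, Idle, Done}; fixed.
Sat(EF (lock ∨ req)) = {Retry, Halt, Sync, Check, Idle, Done}
Sat(AX (EF (lock ∨ req))) = {s : every successor in {Retry, Halt, Sync, Check, Idle, Done}} = {Retry, Sync, Check, Idle}
E[(req ∨ lock) U AX (EF (lock ∨ req))]: least fixpoint, start Z0 = Sat(AX (EF (lock ∨ req))) = {Retry, Sync, Check, Idle}, add states in Sat(req ∨ lock) with some successor in Z. Already a fixed point.
Sat(E[(req ∨ lock) U AX (EF (lock ∨ req))]) = {Retry, Sync, Check, Idle}
Send ∉ Sat(E[(req ∨ lock) U AX (EF (lock ∨ req))]) = {Retry, Sync, Check, Idle}, so the formula does not hold at Send.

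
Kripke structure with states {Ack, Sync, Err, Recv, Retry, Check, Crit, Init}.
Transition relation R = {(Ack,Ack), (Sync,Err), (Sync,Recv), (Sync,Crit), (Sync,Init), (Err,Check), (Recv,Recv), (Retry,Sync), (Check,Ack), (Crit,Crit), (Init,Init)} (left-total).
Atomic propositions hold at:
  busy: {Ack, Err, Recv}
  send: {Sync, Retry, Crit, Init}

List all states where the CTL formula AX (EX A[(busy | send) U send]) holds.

Sat(busy | send) = {Ack, Sync, Err, Recv, Retry, Crit, Init}
A[(busy | send) U send]: least fixpoint, start Z0 = Sat(send) = {Sync, Retry, Crit, Init}, add states in Sat(busy | send) with every successor in Z. Already a fixed point.
Sat(A[(busy | send) U send]) = {Sync, Retry, Crit, Init}
Sat(EX A[(busy | send) U send]) = {s : some successor in {Sync, Retry, Crit, Init}} = {Sync, Retry, Crit, Init}
Sat(AX (EX A[(busy | send) U send])) = {s : every successor in {Sync, Retry, Crit, Init}} = {Retry, Crit, Init}

{Retry, Crit, Init}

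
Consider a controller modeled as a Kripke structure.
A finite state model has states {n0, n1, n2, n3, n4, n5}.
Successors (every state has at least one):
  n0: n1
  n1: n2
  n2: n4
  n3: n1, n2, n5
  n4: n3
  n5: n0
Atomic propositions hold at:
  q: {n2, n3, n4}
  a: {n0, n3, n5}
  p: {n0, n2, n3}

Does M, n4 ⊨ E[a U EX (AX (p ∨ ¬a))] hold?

No

Sat(¬a) = {n1, n2, n4}
Sat(p ∨ ¬a) = {n0, n1, n2, n3, n4}
Sat(AX (p ∨ ¬a)) = {s : every successor in {n0, n1, n2, n3, n4}} = {n0, n1, n2, n4, n5}
Sat(EX (AX (p ∨ ¬a))) = {s : some successor in {n0, n1, n2, n4, n5}} = {n0, n1, n2, n3, n5}
E[a U EX (AX (p ∨ ¬a))]: least fixpoint, start Z0 = Sat(EX (AX (p ∨ ¬a))) = {n0, n1, n2, n3, n5}, add states in Sat(a) with some successor in Z. Already a fixed point.
Sat(E[a U EX (AX (p ∨ ¬a))]) = {n0, n1, n2, n3, n5}
n4 ∉ Sat(E[a U EX (AX (p ∨ ¬a))]) = {n0, n1, n2, n3, n5}, so the formula does not hold at n4.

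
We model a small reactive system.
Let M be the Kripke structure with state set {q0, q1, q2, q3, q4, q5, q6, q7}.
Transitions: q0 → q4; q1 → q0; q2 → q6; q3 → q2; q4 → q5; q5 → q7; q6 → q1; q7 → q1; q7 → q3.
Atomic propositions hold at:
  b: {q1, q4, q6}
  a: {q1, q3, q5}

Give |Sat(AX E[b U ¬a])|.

Sat(¬a) = {q0, q2, q4, q6, q7}
E[b U ¬a]: least fixpoint, start Z0 = Sat(¬a) = {q0, q2, q4, q6, q7}, add states in Sat(b) with some successor in Z. Z1 = {q0, q1, q2, q4, q6, q7}; fixed.
Sat(E[b U ¬a]) = {q0, q1, q2, q4, q6, q7}
Sat(AX E[b U ¬a]) = {s : every successor in {q0, q1, q2, q4, q6, q7}} = {q0, q1, q2, q3, q5, q6}
|Sat(AX E[b U ¬a])| = |{q0, q1, q2, q3, q5, q6}| = 6.

6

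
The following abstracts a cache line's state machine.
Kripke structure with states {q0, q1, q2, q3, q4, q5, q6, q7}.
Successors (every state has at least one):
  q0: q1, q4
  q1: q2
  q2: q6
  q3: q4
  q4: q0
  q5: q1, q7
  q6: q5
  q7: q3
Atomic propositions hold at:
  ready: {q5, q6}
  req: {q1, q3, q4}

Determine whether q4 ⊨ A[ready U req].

Yes

A[ready U req]: least fixpoint, start Z0 = Sat(req) = {q1, q3, q4}, add states in Sat(ready) with every successor in Z. Already a fixed point.
Sat(A[ready U req]) = {q1, q3, q4}
q4 ∈ Sat(A[ready U req]) = {q1, q3, q4}, so the formula holds at q4.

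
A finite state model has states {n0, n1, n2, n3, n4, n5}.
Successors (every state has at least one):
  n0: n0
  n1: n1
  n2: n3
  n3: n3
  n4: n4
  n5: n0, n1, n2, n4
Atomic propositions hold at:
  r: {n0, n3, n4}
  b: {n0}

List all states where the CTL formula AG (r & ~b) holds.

{n3, n4}

Sat(~b) = {n1, n2, n3, n4, n5}
Sat(r & ~b) = {n3, n4}
AG (r & ~b): greatest fixpoint, start Z0 = {n3, n4}, keep only states in Sat with every successor in Z. Already a fixed point.
Sat(AG (r & ~b)) = {n3, n4}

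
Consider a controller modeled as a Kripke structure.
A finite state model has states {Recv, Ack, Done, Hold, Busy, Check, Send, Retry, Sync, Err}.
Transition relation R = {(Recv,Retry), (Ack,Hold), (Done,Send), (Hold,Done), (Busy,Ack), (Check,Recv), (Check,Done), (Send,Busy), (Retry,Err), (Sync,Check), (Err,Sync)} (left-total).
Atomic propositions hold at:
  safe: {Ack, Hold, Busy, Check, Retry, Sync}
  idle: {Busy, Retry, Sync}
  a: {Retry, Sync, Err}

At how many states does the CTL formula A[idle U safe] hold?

6

A[idle U safe]: least fixpoint, start Z0 = Sat(safe) = {Ack, Hold, Busy, Check, Retry, Sync}, add states in Sat(idle) with every successor in Z. Already a fixed point.
Sat(A[idle U safe]) = {Ack, Hold, Busy, Check, Retry, Sync}
|Sat(A[idle U safe])| = |{Ack, Hold, Busy, Check, Retry, Sync}| = 6.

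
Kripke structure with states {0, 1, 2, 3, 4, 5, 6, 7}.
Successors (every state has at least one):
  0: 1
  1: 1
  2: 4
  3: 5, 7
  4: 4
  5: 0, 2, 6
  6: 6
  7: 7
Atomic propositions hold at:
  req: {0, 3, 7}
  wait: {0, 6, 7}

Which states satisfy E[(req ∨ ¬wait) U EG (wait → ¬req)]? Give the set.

{0, 1, 2, 3, 4, 5, 6}

Sat(¬wait) = {1, 2, 3, 4, 5}
Sat(req ∨ ¬wait) = {0, 1, 2, 3, 4, 5, 7}
Sat(¬req) = {1, 2, 4, 5, 6}
Sat(wait → ¬req) = {1, 2, 3, 4, 5, 6}
EG (wait → ¬req): greatest fixpoint, start Z0 = {1, 2, 3, 4, 5, 6}, keep only states in Sat with some successor in Z. Already a fixed point.
Sat(EG (wait → ¬req)) = {1, 2, 3, 4, 5, 6}
E[(req ∨ ¬wait) U EG (wait → ¬req)]: least fixpoint, start Z0 = Sat(EG (wait → ¬req)) = {1, 2, 3, 4, 5, 6}, add states in Sat(req ∨ ¬wait) with some successor in Z. Z1 = {0, 1, 2, 3, 4, 5, 6}; fixed.
Sat(E[(req ∨ ¬wait) U EG (wait → ¬req)]) = {0, 1, 2, 3, 4, 5, 6}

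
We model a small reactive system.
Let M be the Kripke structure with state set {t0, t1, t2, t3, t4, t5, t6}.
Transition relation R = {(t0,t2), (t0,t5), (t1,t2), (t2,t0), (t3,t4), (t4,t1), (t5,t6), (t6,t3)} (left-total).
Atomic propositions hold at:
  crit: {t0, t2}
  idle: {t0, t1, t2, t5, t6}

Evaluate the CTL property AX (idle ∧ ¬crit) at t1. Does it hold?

No

Sat(¬crit) = {t1, t3, t4, t5, t6}
Sat(idle ∧ ¬crit) = {t1, t5, t6}
Sat(AX (idle ∧ ¬crit)) = {s : every successor in {t1, t5, t6}} = {t4, t5}
t1 ∉ Sat(AX (idle ∧ ¬crit)) = {t4, t5}, so the formula does not hold at t1.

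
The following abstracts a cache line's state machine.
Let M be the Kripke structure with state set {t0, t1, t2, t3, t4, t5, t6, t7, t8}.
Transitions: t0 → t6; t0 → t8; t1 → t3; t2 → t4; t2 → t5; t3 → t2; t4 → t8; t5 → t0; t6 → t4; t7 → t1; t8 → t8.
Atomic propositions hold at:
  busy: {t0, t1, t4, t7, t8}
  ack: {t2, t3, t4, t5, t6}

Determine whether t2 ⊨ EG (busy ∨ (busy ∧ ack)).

Sat(busy ∧ ack) = {t4}
Sat(busy ∨ (busy ∧ ack)) = {t0, t1, t4, t7, t8}
EG (busy ∨ (busy ∧ ack)): greatest fixpoint, start Z0 = {t0, t1, t4, t7, t8}, keep only states in Sat with some successor in Z. Z1 = {t0, t4, t7, t8}; Z2 = {t0, t4, t8}; fixed.
Sat(EG (busy ∨ (busy ∧ ack))) = {t0, t4, t8}
t2 ∉ Sat(EG (busy ∨ (busy ∧ ack))) = {t0, t4, t8}, so the formula does not hold at t2.

No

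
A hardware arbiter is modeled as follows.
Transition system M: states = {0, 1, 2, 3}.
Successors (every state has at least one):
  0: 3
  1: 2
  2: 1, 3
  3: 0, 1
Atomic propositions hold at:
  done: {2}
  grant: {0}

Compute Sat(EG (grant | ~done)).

Sat(~done) = {0, 1, 3}
Sat(grant | ~done) = {0, 1, 3}
EG (grant | ~done): greatest fixpoint, start Z0 = {0, 1, 3}, keep only states in Sat with some successor in Z. Z1 = {0, 3}; fixed.
Sat(EG (grant | ~done)) = {0, 3}

{0, 3}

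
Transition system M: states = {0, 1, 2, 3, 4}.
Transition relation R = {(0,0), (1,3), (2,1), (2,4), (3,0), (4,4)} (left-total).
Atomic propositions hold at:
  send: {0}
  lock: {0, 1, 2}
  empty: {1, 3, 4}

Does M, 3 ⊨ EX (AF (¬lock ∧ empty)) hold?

Sat(¬lock) = {3, 4}
Sat(¬lock ∧ empty) = {3, 4}
AF (¬lock ∧ empty): least fixpoint, start Z0 = {3, 4}, add states with every successor in Z. Z1 = {1, 3, 4}; Z2 = {1, 2, 3, 4}; fixed.
Sat(AF (¬lock ∧ empty)) = {1, 2, 3, 4}
Sat(EX (AF (¬lock ∧ empty))) = {s : some successor in {1, 2, 3, 4}} = {1, 2, 4}
3 ∉ Sat(EX (AF (¬lock ∧ empty))) = {1, 2, 4}, so the formula does not hold at 3.

No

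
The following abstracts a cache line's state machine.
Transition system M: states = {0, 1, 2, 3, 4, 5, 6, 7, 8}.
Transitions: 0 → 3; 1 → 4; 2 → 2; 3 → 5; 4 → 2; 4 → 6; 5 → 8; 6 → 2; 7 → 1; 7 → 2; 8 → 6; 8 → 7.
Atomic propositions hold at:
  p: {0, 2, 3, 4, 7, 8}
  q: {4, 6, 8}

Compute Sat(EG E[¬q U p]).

{0, 1, 2, 3, 4, 5, 7, 8}

Sat(¬q) = {0, 1, 2, 3, 5, 7}
E[¬q U p]: least fixpoint, start Z0 = Sat(p) = {0, 2, 3, 4, 7, 8}, add states in Sat(¬q) with some successor in Z. Z1 = {0, 1, 2, 3, 4, 5, 7, 8}; fixed.
Sat(E[¬q U p]) = {0, 1, 2, 3, 4, 5, 7, 8}
EG E[¬q U p]: greatest fixpoint, start Z0 = {0, 1, 2, 3, 4, 5, 7, 8}, keep only states in Sat with some successor in Z. Already a fixed point.
Sat(EG E[¬q U p]) = {0, 1, 2, 3, 4, 5, 7, 8}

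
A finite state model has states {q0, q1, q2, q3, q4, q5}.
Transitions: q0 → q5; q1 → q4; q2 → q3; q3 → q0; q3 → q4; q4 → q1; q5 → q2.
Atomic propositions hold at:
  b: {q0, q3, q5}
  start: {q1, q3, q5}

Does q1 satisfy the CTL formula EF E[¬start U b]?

No

Sat(¬start) = {q0, q2, q4}
E[¬start U b]: least fixpoint, start Z0 = Sat(b) = {q0, q3, q5}, add states in Sat(¬start) with some successor in Z. Z1 = {q0, q2, q3, q5}; fixed.
Sat(E[¬start U b]) = {q0, q2, q3, q5}
EF E[¬start U b]: least fixpoint, start Z0 = {q0, q2, q3, q5}, add states with some successor in Z. Already a fixed point.
Sat(EF E[¬start U b]) = {q0, q2, q3, q5}
q1 ∉ Sat(EF E[¬start U b]) = {q0, q2, q3, q5}, so the formula does not hold at q1.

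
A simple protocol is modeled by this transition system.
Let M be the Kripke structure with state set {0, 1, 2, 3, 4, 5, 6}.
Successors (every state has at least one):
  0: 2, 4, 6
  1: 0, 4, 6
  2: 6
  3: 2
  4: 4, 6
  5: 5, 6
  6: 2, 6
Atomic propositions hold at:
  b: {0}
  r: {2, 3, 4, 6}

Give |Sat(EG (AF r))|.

6

AF r: least fixpoint, start Z0 = {2, 3, 4, 6}, add states with every successor in Z. Z1 = {0, 2, 3, 4, 6}; Z2 = {0, 1, 2, 3, 4, 6}; fixed.
Sat(AF r) = {0, 1, 2, 3, 4, 6}
EG (AF r): greatest fixpoint, start Z0 = {0, 1, 2, 3, 4, 6}, keep only states in Sat with some successor in Z. Already a fixed point.
Sat(EG (AF r)) = {0, 1, 2, 3, 4, 6}
|Sat(EG (AF r))| = |{0, 1, 2, 3, 4, 6}| = 6.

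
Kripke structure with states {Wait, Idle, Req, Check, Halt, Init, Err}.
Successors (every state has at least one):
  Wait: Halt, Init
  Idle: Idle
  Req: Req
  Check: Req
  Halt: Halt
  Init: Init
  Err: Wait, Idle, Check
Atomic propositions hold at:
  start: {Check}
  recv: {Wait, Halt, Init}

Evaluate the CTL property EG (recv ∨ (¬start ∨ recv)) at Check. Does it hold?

No

Sat(¬start) = {Wait, Idle, Req, Halt, Init, Err}
Sat(¬start ∨ recv) = {Wait, Idle, Req, Halt, Init, Err}
Sat(recv ∨ (¬start ∨ recv)) = {Wait, Idle, Req, Halt, Init, Err}
EG (recv ∨ (¬start ∨ recv)): greatest fixpoint, start Z0 = {Wait, Idle, Req, Halt, Init, Err}, keep only states in Sat with some successor in Z. Already a fixed point.
Sat(EG (recv ∨ (¬start ∨ recv))) = {Wait, Idle, Req, Halt, Init, Err}
Check ∉ Sat(EG (recv ∨ (¬start ∨ recv))) = {Wait, Idle, Req, Halt, Init, Err}, so the formula does not hold at Check.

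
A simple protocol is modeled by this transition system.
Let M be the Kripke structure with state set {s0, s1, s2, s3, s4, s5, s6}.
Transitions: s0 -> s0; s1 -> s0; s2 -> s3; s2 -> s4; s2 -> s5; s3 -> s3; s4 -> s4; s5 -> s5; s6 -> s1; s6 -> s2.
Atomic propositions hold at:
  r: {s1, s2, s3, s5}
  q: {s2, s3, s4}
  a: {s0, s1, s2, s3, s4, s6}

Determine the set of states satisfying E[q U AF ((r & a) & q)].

{s2, s3}

Sat(r & a) = {s1, s2, s3}
Sat((r & a) & q) = {s2, s3}
AF ((r & a) & q): least fixpoint, start Z0 = {s2, s3}, add states with every successor in Z. Already a fixed point.
Sat(AF ((r & a) & q)) = {s2, s3}
E[q U AF ((r & a) & q)]: least fixpoint, start Z0 = Sat(AF ((r & a) & q)) = {s2, s3}, add states in Sat(q) with some successor in Z. Already a fixed point.
Sat(E[q U AF ((r & a) & q)]) = {s2, s3}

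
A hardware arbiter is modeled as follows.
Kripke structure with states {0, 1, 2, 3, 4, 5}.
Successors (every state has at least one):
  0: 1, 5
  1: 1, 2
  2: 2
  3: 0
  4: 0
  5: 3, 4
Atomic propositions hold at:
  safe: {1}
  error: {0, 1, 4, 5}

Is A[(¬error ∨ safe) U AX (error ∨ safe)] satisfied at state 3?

Sat(¬error) = {2, 3}
Sat(¬error ∨ safe) = {1, 2, 3}
Sat(error ∨ safe) = {0, 1, 4, 5}
Sat(AX (error ∨ safe)) = {s : every successor in {0, 1, 4, 5}} = {0, 3, 4}
A[(¬error ∨ safe) U AX (error ∨ safe)]: least fixpoint, start Z0 = Sat(AX (error ∨ safe)) = {0, 3, 4}, add states in Sat(¬error ∨ safe) with every successor in Z. Already a fixed point.
Sat(A[(¬error ∨ safe) U AX (error ∨ safe)]) = {0, 3, 4}
3 ∈ Sat(A[(¬error ∨ safe) U AX (error ∨ safe)]) = {0, 3, 4}, so the formula holds at 3.

Yes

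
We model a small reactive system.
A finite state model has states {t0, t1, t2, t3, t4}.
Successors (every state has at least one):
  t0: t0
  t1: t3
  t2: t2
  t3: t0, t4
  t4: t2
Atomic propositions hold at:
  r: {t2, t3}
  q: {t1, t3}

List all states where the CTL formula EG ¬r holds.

{t0}

Sat(¬r) = {t0, t1, t4}
EG ¬r: greatest fixpoint, start Z0 = {t0, t1, t4}, keep only states in Sat with some successor in Z. Z1 = {t0}; fixed.
Sat(EG ¬r) = {t0}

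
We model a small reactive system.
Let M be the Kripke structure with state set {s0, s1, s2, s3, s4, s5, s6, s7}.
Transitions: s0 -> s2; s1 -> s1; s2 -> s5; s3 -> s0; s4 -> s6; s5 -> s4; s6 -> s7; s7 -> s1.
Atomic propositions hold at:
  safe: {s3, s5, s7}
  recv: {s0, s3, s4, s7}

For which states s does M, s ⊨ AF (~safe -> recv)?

Sat(~safe) = {s0, s1, s2, s4, s6}
Sat(~safe -> recv) = {s0, s3, s4, s5, s7}
AF (~safe -> recv): least fixpoint, start Z0 = {s0, s3, s4, s5, s7}, add states with every successor in Z. Z1 = {s0, s2, s3, s4, s5, s6, s7}; fixed.
Sat(AF (~safe -> recv)) = {s0, s2, s3, s4, s5, s6, s7}

{s0, s2, s3, s4, s5, s6, s7}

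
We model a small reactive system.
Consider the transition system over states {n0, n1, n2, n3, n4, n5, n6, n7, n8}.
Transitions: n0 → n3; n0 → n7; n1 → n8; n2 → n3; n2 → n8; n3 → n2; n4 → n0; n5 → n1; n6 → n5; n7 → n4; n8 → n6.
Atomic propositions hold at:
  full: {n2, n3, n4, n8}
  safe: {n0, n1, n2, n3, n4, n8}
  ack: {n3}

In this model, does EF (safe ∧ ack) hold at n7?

Sat(safe ∧ ack) = {n3}
EF (safe ∧ ack): least fixpoint, start Z0 = {n3}, add states with some successor in Z. Z1 = {n0, n2, n3}; Z2 = {n0, n2, n3, n4}; Z3 = {n0, n2, n3, n4, n7}; fixed.
Sat(EF (safe ∧ ack)) = {n0, n2, n3, n4, n7}
n7 ∈ Sat(EF (safe ∧ ack)) = {n0, n2, n3, n4, n7}, so the formula holds at n7.

Yes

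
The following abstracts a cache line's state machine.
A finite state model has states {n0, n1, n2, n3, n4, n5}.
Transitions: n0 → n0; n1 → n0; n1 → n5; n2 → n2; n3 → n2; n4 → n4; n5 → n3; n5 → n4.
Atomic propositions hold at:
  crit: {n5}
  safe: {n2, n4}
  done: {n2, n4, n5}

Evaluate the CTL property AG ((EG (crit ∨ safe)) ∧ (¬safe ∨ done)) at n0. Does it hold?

No

Sat(crit ∨ safe) = {n2, n4, n5}
EG (crit ∨ safe): greatest fixpoint, start Z0 = {n2, n4, n5}, keep only states in Sat with some successor in Z. Already a fixed point.
Sat(EG (crit ∨ safe)) = {n2, n4, n5}
Sat(¬safe) = {n0, n1, n3, n5}
Sat(¬safe ∨ done) = {n0, n1, n2, n3, n4, n5}
Sat((EG (crit ∨ safe)) ∧ (¬safe ∨ done)) = {n2, n4, n5}
AG ((EG (crit ∨ safe)) ∧ (¬safe ∨ done)): greatest fixpoint, start Z0 = {n2, n4, n5}, keep only states in Sat with every successor in Z. Z1 = {n2, n4}; fixed.
Sat(AG ((EG (crit ∨ safe)) ∧ (¬safe ∨ done))) = {n2, n4}
n0 ∉ Sat(AG ((EG (crit ∨ safe)) ∧ (¬safe ∨ done))) = {n2, n4}, so the formula does not hold at n0.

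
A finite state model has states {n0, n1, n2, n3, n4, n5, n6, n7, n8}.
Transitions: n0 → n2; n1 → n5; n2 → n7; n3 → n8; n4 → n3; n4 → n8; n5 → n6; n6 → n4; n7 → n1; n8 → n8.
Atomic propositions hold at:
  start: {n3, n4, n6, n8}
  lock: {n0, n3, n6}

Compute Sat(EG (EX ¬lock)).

Sat(¬lock) = {n1, n2, n4, n5, n7, n8}
Sat(EX ¬lock) = {s : some successor in {n1, n2, n4, n5, n7, n8}} = {n0, n1, n2, n3, n4, n6, n7, n8}
EG (EX ¬lock): greatest fixpoint, start Z0 = {n0, n1, n2, n3, n4, n6, n7, n8}, keep only states in Sat with some successor in Z. Z1 = {n0, n2, n3, n4, n6, n7, n8}; Z2 = {n0, n2, n3, n4, n6, n8}; Z3 = {n0, n3, n4, n6, n8}; Z4 = {n3, n4, n6, n8}; fixed.
Sat(EG (EX ¬lock)) = {n3, n4, n6, n8}

{n3, n4, n6, n8}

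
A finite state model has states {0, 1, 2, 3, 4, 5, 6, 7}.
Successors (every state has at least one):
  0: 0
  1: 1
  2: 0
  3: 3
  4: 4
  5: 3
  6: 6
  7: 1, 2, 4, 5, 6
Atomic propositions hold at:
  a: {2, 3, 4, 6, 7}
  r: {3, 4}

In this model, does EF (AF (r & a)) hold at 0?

Sat(r & a) = {3, 4}
AF (r & a): least fixpoint, start Z0 = {3, 4}, add states with every successor in Z. Z1 = {3, 4, 5}; fixed.
Sat(AF (r & a)) = {3, 4, 5}
EF (AF (r & a)): least fixpoint, start Z0 = {3, 4, 5}, add states with some successor in Z. Z1 = {3, 4, 5, 7}; fixed.
Sat(EF (AF (r & a))) = {3, 4, 5, 7}
0 ∉ Sat(EF (AF (r & a))) = {3, 4, 5, 7}, so the formula does not hold at 0.

No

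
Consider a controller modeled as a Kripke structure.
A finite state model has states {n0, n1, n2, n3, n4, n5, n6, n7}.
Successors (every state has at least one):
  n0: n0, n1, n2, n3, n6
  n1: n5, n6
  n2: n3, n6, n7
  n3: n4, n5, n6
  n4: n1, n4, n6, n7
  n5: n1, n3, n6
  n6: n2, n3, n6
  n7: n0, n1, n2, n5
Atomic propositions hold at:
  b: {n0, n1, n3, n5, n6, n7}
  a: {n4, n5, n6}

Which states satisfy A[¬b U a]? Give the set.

{n4, n5, n6}

Sat(¬b) = {n2, n4}
A[¬b U a]: least fixpoint, start Z0 = Sat(a) = {n4, n5, n6}, add states in Sat(¬b) with every successor in Z. Already a fixed point.
Sat(A[¬b U a]) = {n4, n5, n6}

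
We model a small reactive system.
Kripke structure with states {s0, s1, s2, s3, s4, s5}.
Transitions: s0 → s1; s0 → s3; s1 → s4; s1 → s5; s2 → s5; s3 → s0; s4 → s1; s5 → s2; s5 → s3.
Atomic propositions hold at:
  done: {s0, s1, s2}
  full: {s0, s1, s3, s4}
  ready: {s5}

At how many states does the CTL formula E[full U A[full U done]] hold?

5

A[full U done]: least fixpoint, start Z0 = Sat(done) = {s0, s1, s2}, add states in Sat(full) with every successor in Z. Z1 = {s0, s1, s2, s3, s4}; fixed.
Sat(A[full U done]) = {s0, s1, s2, s3, s4}
E[full U A[full U done]]: least fixpoint, start Z0 = Sat(A[full U done]) = {s0, s1, s2, s3, s4}, add states in Sat(full) with some successor in Z. Already a fixed point.
Sat(E[full U A[full U done]]) = {s0, s1, s2, s3, s4}
|Sat(E[full U A[full U done]])| = |{s0, s1, s2, s3, s4}| = 5.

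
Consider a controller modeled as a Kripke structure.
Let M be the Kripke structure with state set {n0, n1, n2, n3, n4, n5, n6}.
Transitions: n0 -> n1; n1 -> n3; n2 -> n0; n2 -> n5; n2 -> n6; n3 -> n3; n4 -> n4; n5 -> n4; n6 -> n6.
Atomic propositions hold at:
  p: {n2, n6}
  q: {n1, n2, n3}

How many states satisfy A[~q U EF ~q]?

5

Sat(~q) = {n0, n4, n5, n6}
EF ~q: least fixpoint, start Z0 = {n0, n4, n5, n6}, add states with some successor in Z. Z1 = {n0, n2, n4, n5, n6}; fixed.
Sat(EF ~q) = {n0, n2, n4, n5, n6}
A[~q U EF ~q]: least fixpoint, start Z0 = Sat(EF ~q) = {n0, n2, n4, n5, n6}, add states in Sat(~q) with every successor in Z. Already a fixed point.
Sat(A[~q U EF ~q]) = {n0, n2, n4, n5, n6}
|Sat(A[~q U EF ~q])| = |{n0, n2, n4, n5, n6}| = 5.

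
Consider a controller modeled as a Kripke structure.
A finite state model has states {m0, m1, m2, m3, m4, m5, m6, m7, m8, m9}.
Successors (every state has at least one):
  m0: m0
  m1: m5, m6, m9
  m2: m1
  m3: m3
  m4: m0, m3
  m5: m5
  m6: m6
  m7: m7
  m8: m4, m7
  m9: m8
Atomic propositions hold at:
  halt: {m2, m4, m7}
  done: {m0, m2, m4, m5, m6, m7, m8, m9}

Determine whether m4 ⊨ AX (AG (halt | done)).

No

Sat(halt | done) = {m0, m2, m4, m5, m6, m7, m8, m9}
AG (halt | done): greatest fixpoint, start Z0 = {m0, m2, m4, m5, m6, m7, m8, m9}, keep only states in Sat with every successor in Z. Z1 = {m0, m5, m6, m7, m8, m9}; Z2 = {m0, m5, m6, m7, m9}; Z3 = {m0, m5, m6, m7}; fixed.
Sat(AG (halt | done)) = {m0, m5, m6, m7}
Sat(AX (AG (halt | done))) = {s : every successor in {m0, m5, m6, m7}} = {m0, m5, m6, m7}
m4 ∉ Sat(AX (AG (halt | done))) = {m0, m5, m6, m7}, so the formula does not hold at m4.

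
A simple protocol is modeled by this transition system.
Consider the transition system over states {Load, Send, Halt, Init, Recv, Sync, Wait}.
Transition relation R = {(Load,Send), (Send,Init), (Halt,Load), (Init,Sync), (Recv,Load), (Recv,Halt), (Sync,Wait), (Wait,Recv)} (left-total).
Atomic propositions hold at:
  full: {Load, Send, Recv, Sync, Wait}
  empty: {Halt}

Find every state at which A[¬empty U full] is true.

{Load, Send, Init, Recv, Sync, Wait}

Sat(¬empty) = {Load, Send, Init, Recv, Sync, Wait}
A[¬empty U full]: least fixpoint, start Z0 = Sat(full) = {Load, Send, Recv, Sync, Wait}, add states in Sat(¬empty) with every successor in Z. Z1 = {Load, Send, Init, Recv, Sync, Wait}; fixed.
Sat(A[¬empty U full]) = {Load, Send, Init, Recv, Sync, Wait}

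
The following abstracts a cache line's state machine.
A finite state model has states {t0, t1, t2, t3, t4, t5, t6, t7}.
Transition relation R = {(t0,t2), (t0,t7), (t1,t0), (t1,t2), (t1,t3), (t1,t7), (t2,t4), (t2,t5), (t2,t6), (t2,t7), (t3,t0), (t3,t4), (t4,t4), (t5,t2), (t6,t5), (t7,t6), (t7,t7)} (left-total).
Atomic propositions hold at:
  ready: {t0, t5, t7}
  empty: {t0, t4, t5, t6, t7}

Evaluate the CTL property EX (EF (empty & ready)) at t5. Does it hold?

Yes

Sat(empty & ready) = {t0, t5, t7}
EF (empty & ready): least fixpoint, start Z0 = {t0, t5, t7}, add states with some successor in Z. Z1 = {t0, t1, t2, t3, t5, t6, t7}; fixed.
Sat(EF (empty & ready)) = {t0, t1, t2, t3, t5, t6, t7}
Sat(EX (EF (empty & ready))) = {s : some successor in {t0, t1, t2, t3, t5, t6, t7}} = {t0, t1, t2, t3, t5, t6, t7}
t5 ∈ Sat(EX (EF (empty & ready))) = {t0, t1, t2, t3, t5, t6, t7}, so the formula holds at t5.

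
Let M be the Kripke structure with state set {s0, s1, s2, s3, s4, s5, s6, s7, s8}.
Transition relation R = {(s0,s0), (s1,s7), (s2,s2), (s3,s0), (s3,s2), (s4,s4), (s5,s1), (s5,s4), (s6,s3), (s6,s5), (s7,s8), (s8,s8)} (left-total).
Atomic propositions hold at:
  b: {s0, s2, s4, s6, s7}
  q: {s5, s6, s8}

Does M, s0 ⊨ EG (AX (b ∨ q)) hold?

Sat(b ∨ q) = {s0, s2, s4, s5, s6, s7, s8}
Sat(AX (b ∨ q)) = {s : every successor in {s0, s2, s4, s5, s6, s7, s8}} = {s0, s1, s2, s3, s4, s7, s8}
EG (AX (b ∨ q)): greatest fixpoint, start Z0 = {s0, s1, s2, s3, s4, s7, s8}, keep only states in Sat with some successor in Z. Already a fixed point.
Sat(EG (AX (b ∨ q))) = {s0, s1, s2, s3, s4, s7, s8}
s0 ∈ Sat(EG (AX (b ∨ q))) = {s0, s1, s2, s3, s4, s7, s8}, so the formula holds at s0.

Yes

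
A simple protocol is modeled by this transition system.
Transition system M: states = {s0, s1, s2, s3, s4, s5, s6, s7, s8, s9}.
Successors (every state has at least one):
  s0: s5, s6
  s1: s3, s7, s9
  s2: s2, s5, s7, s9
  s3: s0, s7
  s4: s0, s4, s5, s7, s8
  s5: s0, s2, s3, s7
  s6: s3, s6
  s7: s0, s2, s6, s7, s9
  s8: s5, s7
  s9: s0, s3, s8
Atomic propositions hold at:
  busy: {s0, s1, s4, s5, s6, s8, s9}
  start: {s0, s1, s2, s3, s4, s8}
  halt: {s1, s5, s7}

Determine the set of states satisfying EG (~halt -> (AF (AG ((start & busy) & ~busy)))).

{s1, s5, s7}

Sat(~halt) = {s0, s2, s3, s4, s6, s8, s9}
Sat(start & busy) = {s0, s1, s4, s8}
Sat(~busy) = {s2, s3, s7}
Sat((start & busy) & ~busy) = ∅
AG ((start & busy) & ~busy): greatest fixpoint, start Z0 = ∅, keep only states in Sat with every successor in Z. Already a fixed point.
Sat(AG ((start & busy) & ~busy)) = ∅
AF (AG ((start & busy) & ~busy)): least fixpoint, start Z0 = ∅, add states with every successor in Z. Already a fixed point.
Sat(AF (AG ((start & busy) & ~busy))) = ∅
Sat(~halt -> (AF (AG ((start & busy) & ~busy)))) = {s1, s5, s7}
EG (~halt -> (AF (AG ((start & busy) & ~busy)))): greatest fixpoint, start Z0 = {s1, s5, s7}, keep only states in Sat with some successor in Z. Already a fixed point.
Sat(EG (~halt -> (AF (AG ((start & busy) & ~busy))))) = {s1, s5, s7}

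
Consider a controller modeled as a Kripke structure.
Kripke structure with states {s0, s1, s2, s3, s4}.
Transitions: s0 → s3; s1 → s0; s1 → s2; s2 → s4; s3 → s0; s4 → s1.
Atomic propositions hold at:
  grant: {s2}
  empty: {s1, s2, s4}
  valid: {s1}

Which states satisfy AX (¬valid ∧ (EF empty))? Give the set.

Sat(¬valid) = {s0, s2, s3, s4}
EF empty: least fixpoint, start Z0 = {s1, s2, s4}, add states with some successor in Z. Already a fixed point.
Sat(EF empty) = {s1, s2, s4}
Sat(¬valid ∧ (EF empty)) = {s2, s4}
Sat(AX (¬valid ∧ (EF empty))) = {s : every successor in {s2, s4}} = {s2}

{s2}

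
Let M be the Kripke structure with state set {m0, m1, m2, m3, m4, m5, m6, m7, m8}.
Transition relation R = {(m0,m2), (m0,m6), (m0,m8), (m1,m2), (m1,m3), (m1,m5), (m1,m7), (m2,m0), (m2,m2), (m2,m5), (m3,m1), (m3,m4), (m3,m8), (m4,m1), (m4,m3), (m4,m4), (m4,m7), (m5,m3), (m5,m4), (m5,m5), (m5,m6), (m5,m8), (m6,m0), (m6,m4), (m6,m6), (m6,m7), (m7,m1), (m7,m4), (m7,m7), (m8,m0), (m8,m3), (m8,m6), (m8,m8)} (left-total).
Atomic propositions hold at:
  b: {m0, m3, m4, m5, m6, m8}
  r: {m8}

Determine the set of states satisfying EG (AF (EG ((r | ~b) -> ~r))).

{m0, m1, m2, m3, m4, m5, m6, m7}

Sat(~b) = {m1, m2, m7}
Sat(r | ~b) = {m1, m2, m7, m8}
Sat(~r) = {m0, m1, m2, m3, m4, m5, m6, m7}
Sat((r | ~b) -> ~r) = {m0, m1, m2, m3, m4, m5, m6, m7}
EG ((r | ~b) -> ~r): greatest fixpoint, start Z0 = {m0, m1, m2, m3, m4, m5, m6, m7}, keep only states in Sat with some successor in Z. Already a fixed point.
Sat(EG ((r | ~b) -> ~r)) = {m0, m1, m2, m3, m4, m5, m6, m7}
AF (EG ((r | ~b) -> ~r)): least fixpoint, start Z0 = {m0, m1, m2, m3, m4, m5, m6, m7}, add states with every successor in Z. Already a fixed point.
Sat(AF (EG ((r | ~b) -> ~r))) = {m0, m1, m2, m3, m4, m5, m6, m7}
EG (AF (EG ((r | ~b) -> ~r))): greatest fixpoint, start Z0 = {m0, m1, m2, m3, m4, m5, m6, m7}, keep only states in Sat with some successor in Z. Already a fixed point.
Sat(EG (AF (EG ((r | ~b) -> ~r)))) = {m0, m1, m2, m3, m4, m5, m6, m7}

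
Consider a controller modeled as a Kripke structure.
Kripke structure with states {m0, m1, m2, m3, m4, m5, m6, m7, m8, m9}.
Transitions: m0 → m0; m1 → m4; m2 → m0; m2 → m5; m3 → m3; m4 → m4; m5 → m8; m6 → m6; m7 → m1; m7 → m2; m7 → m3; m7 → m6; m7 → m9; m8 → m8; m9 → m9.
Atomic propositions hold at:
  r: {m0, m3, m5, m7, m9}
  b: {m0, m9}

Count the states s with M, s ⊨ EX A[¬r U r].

5

Sat(¬r) = {m1, m2, m4, m6, m8}
A[¬r U r]: least fixpoint, start Z0 = Sat(r) = {m0, m3, m5, m7, m9}, add states in Sat(¬r) with every successor in Z. Z1 = {m0, m2, m3, m5, m7, m9}; fixed.
Sat(A[¬r U r]) = {m0, m2, m3, m5, m7, m9}
Sat(EX A[¬r U r]) = {s : some successor in {m0, m2, m3, m5, m7, m9}} = {m0, m2, m3, m7, m9}
|Sat(EX A[¬r U r])| = |{m0, m2, m3, m7, m9}| = 5.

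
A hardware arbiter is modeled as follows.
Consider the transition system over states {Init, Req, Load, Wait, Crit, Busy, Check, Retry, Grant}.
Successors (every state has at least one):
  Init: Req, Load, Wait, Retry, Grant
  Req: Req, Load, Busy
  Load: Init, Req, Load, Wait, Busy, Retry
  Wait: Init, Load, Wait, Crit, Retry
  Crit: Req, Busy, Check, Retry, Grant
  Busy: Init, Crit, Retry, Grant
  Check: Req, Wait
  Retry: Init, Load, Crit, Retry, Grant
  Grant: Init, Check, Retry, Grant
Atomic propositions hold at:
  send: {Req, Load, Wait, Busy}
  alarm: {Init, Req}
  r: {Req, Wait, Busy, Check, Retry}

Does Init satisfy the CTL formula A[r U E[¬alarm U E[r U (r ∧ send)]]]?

No

Sat(¬alarm) = {Load, Wait, Crit, Busy, Check, Retry, Grant}
Sat(r ∧ send) = {Req, Wait, Busy}
E[r U (r ∧ send)]: least fixpoint, start Z0 = Sat((r ∧ send)) = {Req, Wait, Busy}, add states in Sat(r) with some successor in Z. Z1 = {Req, Wait, Busy, Check}; fixed.
Sat(E[r U (r ∧ send)]) = {Req, Wait, Busy, Check}
E[¬alarm U E[r U (r ∧ send)]]: least fixpoint, start Z0 = Sat(E[r U (r ∧ send)]) = {Req, Wait, Busy, Check}, add states in Sat(¬alarm) with some successor in Z. Z1 = {Req, Load, Wait, Crit, Busy, Check, Grant}; Z2 = {Req, Load, Wait, Crit, Busy, Check, Retry, Grant}; fixed.
Sat(E[¬alarm U E[r U (r ∧ send)]]) = {Req, Load, Wait, Crit, Busy, Check, Retry, Grant}
A[r U E[¬alarm U E[r U (r ∧ send)]]]: least fixpoint, start Z0 = Sat(E[¬alarm U E[r U (r ∧ send)]]) = {Req, Load, Wait, Crit, Busy, Check, Retry, Grant}, add states in Sat(r) with every successor in Z. Already a fixed point.
Sat(A[r U E[¬alarm U E[r U (r ∧ send)]]]) = {Req, Load, Wait, Crit, Busy, Check, Retry, Grant}
Init ∉ Sat(A[r U E[¬alarm U E[r U (r ∧ send)]]]) = {Req, Load, Wait, Crit, Busy, Check, Retry, Grant}, so the formula does not hold at Init.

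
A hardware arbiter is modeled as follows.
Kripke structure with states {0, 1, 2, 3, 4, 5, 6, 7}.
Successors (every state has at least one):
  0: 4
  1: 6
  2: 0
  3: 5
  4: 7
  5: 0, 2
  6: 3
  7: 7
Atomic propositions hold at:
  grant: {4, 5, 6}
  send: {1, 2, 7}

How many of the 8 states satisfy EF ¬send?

Sat(¬send) = {0, 3, 4, 5, 6}
EF ¬send: least fixpoint, start Z0 = {0, 3, 4, 5, 6}, add states with some successor in Z. Z1 = {0, 1, 2, 3, 4, 5, 6}; fixed.
Sat(EF ¬send) = {0, 1, 2, 3, 4, 5, 6}
|Sat(EF ¬send)| = |{0, 1, 2, 3, 4, 5, 6}| = 7.

7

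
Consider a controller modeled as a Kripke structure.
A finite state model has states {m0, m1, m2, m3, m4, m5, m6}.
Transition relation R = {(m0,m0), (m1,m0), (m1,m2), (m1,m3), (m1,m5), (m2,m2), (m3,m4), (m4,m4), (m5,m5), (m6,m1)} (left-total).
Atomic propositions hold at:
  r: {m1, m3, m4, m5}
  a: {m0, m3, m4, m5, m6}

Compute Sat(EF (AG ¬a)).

{m1, m2, m6}

Sat(¬a) = {m1, m2}
AG ¬a: greatest fixpoint, start Z0 = {m1, m2}, keep only states in Sat with every successor in Z. Z1 = {m2}; fixed.
Sat(AG ¬a) = {m2}
EF (AG ¬a): least fixpoint, start Z0 = {m2}, add states with some successor in Z. Z1 = {m1, m2}; Z2 = {m1, m2, m6}; fixed.
Sat(EF (AG ¬a)) = {m1, m2, m6}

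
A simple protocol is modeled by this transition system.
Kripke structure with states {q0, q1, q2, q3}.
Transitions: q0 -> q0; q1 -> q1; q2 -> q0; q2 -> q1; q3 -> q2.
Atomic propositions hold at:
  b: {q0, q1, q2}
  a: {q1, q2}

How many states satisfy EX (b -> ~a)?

2

Sat(~a) = {q0, q3}
Sat(b -> ~a) = {q0, q3}
Sat(EX (b -> ~a)) = {s : some successor in {q0, q3}} = {q0, q2}
|Sat(EX (b -> ~a))| = |{q0, q2}| = 2.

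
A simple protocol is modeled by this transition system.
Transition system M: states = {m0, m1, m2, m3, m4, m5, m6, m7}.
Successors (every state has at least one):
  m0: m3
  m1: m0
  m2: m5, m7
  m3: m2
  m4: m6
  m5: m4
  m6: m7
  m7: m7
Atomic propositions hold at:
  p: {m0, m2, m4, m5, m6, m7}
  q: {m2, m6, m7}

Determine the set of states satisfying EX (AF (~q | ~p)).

{m0, m1, m2, m5}

Sat(~q) = {m0, m1, m3, m4, m5}
Sat(~p) = {m1, m3}
Sat(~q | ~p) = {m0, m1, m3, m4, m5}
AF (~q | ~p): least fixpoint, start Z0 = {m0, m1, m3, m4, m5}, add states with every successor in Z. Already a fixed point.
Sat(AF (~q | ~p)) = {m0, m1, m3, m4, m5}
Sat(EX (AF (~q | ~p))) = {s : some successor in {m0, m1, m3, m4, m5}} = {m0, m1, m2, m5}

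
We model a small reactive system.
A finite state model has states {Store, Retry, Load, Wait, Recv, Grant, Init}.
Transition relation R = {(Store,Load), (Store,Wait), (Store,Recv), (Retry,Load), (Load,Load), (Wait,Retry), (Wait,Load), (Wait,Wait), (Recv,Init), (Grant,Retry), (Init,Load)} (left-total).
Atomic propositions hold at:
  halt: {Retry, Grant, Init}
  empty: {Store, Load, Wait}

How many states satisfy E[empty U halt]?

5

E[empty U halt]: least fixpoint, start Z0 = Sat(halt) = {Retry, Grant, Init}, add states in Sat(empty) with some successor in Z. Z1 = {Retry, Wait, Grant, Init}; Z2 = {Store, Retry, Wait, Grant, Init}; fixed.
Sat(E[empty U halt]) = {Store, Retry, Wait, Grant, Init}
|Sat(E[empty U halt])| = |{Store, Retry, Wait, Grant, Init}| = 5.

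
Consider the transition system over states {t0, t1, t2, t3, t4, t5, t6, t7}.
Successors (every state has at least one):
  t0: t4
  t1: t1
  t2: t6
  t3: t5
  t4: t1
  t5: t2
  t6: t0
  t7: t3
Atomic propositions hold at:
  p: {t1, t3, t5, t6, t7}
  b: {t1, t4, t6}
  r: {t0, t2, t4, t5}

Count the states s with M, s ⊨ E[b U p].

E[b U p]: least fixpoint, start Z0 = Sat(p) = {t1, t3, t5, t6, t7}, add states in Sat(b) with some successor in Z. Z1 = {t1, t3, t4, t5, t6, t7}; fixed.
Sat(E[b U p]) = {t1, t3, t4, t5, t6, t7}
|Sat(E[b U p])| = |{t1, t3, t4, t5, t6, t7}| = 6.

6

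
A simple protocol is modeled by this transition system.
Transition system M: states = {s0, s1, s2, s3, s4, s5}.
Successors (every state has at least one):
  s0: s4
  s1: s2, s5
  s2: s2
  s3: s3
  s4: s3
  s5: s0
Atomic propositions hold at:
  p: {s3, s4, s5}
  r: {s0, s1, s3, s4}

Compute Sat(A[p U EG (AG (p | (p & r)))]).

Sat(p & r) = {s3, s4}
Sat(p | (p & r)) = {s3, s4, s5}
AG (p | (p & r)): greatest fixpoint, start Z0 = {s3, s4, s5}, keep only states in Sat with every successor in Z. Z1 = {s3, s4}; fixed.
Sat(AG (p | (p & r))) = {s3, s4}
EG (AG (p | (p & r))): greatest fixpoint, start Z0 = {s3, s4}, keep only states in Sat with some successor in Z. Already a fixed point.
Sat(EG (AG (p | (p & r)))) = {s3, s4}
A[p U EG (AG (p | (p & r)))]: least fixpoint, start Z0 = Sat(EG (AG (p | (p & r)))) = {s3, s4}, add states in Sat(p) with every successor in Z. Already a fixed point.
Sat(A[p U EG (AG (p | (p & r)))]) = {s3, s4}

{s3, s4}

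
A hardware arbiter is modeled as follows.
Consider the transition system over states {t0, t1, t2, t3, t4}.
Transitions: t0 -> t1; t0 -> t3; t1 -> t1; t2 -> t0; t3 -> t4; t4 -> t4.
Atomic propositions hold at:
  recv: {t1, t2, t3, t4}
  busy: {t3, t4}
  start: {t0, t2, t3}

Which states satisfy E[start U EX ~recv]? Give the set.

Sat(~recv) = {t0}
Sat(EX ~recv) = {s : some successor in {t0}} = {t2}
E[start U EX ~recv]: least fixpoint, start Z0 = Sat(EX ~recv) = {t2}, add states in Sat(start) with some successor in Z. Already a fixed point.
Sat(E[start U EX ~recv]) = {t2}

{t2}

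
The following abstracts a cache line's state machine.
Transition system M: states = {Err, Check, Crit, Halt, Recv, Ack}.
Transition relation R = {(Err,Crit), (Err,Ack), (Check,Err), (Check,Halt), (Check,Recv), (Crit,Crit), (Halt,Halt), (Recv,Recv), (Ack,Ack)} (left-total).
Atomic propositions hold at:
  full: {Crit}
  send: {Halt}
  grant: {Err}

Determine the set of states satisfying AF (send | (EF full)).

EF full: least fixpoint, start Z0 = {Crit}, add states with some successor in Z. Z1 = {Err, Crit}; Z2 = {Err, Check, Crit}; fixed.
Sat(EF full) = {Err, Check, Crit}
Sat(send | (EF full)) = {Err, Check, Crit, Halt}
AF (send | (EF full)): least fixpoint, start Z0 = {Err, Check, Crit, Halt}, add states with every successor in Z. Already a fixed point.
Sat(AF (send | (EF full))) = {Err, Check, Crit, Halt}

{Err, Check, Crit, Halt}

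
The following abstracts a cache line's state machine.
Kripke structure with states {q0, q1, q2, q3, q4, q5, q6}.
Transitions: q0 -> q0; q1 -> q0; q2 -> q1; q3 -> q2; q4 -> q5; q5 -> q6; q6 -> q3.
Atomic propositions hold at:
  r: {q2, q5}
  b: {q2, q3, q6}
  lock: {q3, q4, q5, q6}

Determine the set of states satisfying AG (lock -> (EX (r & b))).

{q0, q1, q2, q3}

Sat(r & b) = {q2}
Sat(EX (r & b)) = {s : some successor in {q2}} = {q3}
Sat(lock -> (EX (r & b))) = {q0, q1, q2, q3}
AG (lock -> (EX (r & b))): greatest fixpoint, start Z0 = {q0, q1, q2, q3}, keep only states in Sat with every successor in Z. Already a fixed point.
Sat(AG (lock -> (EX (r & b)))) = {q0, q1, q2, q3}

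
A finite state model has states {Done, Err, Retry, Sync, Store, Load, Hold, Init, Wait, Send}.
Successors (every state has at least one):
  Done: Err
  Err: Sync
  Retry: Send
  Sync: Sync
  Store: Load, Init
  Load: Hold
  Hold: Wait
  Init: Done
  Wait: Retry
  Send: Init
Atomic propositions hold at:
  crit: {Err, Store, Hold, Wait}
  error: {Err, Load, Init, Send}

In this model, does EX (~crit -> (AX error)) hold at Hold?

Sat(~crit) = {Done, Retry, Sync, Load, Init, Send}
Sat(AX error) = {s : every successor in {Err, Load, Init, Send}} = {Done, Retry, Store, Send}
Sat(~crit -> (AX error)) = {Done, Err, Retry, Store, Hold, Wait, Send}
Sat(EX (~crit -> (AX error))) = {s : some successor in {Done, Err, Retry, Store, Hold, Wait, Send}} = {Done, Retry, Load, Hold, Init, Wait}
Hold ∈ Sat(EX (~crit -> (AX error))) = {Done, Retry, Load, Hold, Init, Wait}, so the formula holds at Hold.

Yes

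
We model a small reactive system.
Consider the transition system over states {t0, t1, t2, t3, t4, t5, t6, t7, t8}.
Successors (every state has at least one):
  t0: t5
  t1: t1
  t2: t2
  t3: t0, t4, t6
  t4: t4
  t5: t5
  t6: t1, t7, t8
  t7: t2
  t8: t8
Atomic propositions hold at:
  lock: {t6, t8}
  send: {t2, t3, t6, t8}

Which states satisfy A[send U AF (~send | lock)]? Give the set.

Sat(~send) = {t0, t1, t4, t5, t7}
Sat(~send | lock) = {t0, t1, t4, t5, t6, t7, t8}
AF (~send | lock): least fixpoint, start Z0 = {t0, t1, t4, t5, t6, t7, t8}, add states with every successor in Z. Z1 = {t0, t1, t3, t4, t5, t6, t7, t8}; fixed.
Sat(AF (~send | lock)) = {t0, t1, t3, t4, t5, t6, t7, t8}
A[send U AF (~send | lock)]: least fixpoint, start Z0 = Sat(AF (~send | lock)) = {t0, t1, t3, t4, t5, t6, t7, t8}, add states in Sat(send) with every successor in Z. Already a fixed point.
Sat(A[send U AF (~send | lock)]) = {t0, t1, t3, t4, t5, t6, t7, t8}

{t0, t1, t3, t4, t5, t6, t7, t8}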